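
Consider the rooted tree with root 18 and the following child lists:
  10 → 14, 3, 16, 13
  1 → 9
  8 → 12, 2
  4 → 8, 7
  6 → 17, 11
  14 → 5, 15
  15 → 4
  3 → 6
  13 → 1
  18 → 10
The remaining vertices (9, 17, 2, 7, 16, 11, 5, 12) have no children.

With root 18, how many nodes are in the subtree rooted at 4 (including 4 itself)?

5

The subtree rooted at 4 contains: 4, 8, 7, 2, 12 — 5 nodes.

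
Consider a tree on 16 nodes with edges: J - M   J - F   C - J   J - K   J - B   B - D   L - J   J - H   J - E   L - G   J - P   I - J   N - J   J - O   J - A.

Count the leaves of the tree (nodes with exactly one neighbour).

The leaves are A, C, D, E, F, G, H, I, K, M, N, O, P.
That is 13 leaves.

13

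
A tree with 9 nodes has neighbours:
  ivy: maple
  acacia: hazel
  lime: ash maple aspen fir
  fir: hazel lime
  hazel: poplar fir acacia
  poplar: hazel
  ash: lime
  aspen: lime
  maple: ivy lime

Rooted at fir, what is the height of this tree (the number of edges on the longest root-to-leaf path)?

3

ivy sits deepest: fir → lime → maple → ivy — 3 edges from the root.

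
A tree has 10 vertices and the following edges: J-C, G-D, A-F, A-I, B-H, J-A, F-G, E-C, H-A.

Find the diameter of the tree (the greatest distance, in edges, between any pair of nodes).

6

A longest path is E-C-J-A-F-G-D, with 6 edges.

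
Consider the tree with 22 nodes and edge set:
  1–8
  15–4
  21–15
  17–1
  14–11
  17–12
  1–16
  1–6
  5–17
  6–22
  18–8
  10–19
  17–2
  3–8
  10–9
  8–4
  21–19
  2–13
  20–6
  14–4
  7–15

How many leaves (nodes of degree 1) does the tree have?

11

Exactly 11 nodes have a single neighbour: 3, 5, 7, 9, 11, 12, 13, 16, 18, 20, 22.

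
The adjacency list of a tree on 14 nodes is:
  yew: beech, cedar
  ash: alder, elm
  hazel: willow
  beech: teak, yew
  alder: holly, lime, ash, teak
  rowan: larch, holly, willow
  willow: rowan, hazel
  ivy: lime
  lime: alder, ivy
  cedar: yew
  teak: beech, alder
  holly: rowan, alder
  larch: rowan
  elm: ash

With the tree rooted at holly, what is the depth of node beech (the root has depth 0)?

holly–alder–teak–beech — 3 edges.

3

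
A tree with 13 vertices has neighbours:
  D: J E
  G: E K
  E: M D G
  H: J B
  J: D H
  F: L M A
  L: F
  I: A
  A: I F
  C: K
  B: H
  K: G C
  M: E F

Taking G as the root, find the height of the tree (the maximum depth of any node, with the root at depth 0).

5

The longest root-to-leaf path is G → E → M → F → A → I (5 edges).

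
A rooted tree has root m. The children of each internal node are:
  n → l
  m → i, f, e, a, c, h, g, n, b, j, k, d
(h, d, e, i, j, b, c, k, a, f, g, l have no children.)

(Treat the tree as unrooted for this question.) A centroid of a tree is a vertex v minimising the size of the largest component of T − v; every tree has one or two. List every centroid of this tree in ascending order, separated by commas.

m

Removing m splits the tree into components of sizes 2, 1, 1, 1, 1, 1, 1, 1, 1, 1, 1, 1; the largest is 2 ≤ ⌊14/2⌋ = 7.
Every other node leaves some component of size > 7, so the centroid is unique.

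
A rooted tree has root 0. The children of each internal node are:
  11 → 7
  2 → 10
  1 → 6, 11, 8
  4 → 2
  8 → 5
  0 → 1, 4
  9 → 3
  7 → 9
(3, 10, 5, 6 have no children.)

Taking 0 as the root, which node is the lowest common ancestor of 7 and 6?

1

Ancestors of 7 (toward the root): 7, 11, 1, 0.
Ancestors of 6: 6, 1, 0.
The deepest node appearing in both lists is 1.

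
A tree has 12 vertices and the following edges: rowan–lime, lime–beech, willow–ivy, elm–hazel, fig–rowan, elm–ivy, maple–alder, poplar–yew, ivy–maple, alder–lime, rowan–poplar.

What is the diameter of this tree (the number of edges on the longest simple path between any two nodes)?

Starting from yew, a farthest node is hazel at distance 8.
One longest path: yew – poplar – rowan – lime – alder – maple – ivy – elm – hazel.
So the diameter is 8.

8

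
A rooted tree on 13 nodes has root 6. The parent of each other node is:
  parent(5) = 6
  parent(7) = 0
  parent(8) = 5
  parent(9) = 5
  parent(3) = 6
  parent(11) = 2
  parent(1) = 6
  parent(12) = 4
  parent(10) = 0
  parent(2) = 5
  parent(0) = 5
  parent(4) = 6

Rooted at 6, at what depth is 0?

Climbing from 0 to the root: 0–5–6. That's 2 steps.

2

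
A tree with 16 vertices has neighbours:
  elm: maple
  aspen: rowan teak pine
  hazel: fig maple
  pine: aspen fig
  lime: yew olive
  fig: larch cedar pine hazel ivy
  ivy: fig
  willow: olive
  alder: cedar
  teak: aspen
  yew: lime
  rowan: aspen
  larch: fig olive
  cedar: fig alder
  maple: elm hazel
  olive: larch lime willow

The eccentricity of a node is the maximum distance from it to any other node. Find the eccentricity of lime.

6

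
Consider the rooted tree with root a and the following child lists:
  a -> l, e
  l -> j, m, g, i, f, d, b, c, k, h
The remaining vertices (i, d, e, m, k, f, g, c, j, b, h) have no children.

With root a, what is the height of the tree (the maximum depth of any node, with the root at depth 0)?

d sits deepest: a → l → d — 2 edges from the root.

2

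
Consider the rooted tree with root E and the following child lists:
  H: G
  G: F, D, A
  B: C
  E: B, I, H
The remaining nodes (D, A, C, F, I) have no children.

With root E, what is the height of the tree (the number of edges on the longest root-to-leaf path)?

3

A sits deepest: E-H-G-A — 3 edges from the root.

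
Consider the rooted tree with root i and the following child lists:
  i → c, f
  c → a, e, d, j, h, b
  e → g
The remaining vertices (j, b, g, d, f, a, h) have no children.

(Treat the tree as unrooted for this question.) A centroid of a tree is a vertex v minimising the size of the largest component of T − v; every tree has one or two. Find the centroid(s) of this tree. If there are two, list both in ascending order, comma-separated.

Delete c: the remaining components have sizes 2, 2, 1, 1, 1, 1, 1. Max 2 ≤ 5, so c is a centroid.
Every other node leaves some component of size > 5, so the centroid is unique.

c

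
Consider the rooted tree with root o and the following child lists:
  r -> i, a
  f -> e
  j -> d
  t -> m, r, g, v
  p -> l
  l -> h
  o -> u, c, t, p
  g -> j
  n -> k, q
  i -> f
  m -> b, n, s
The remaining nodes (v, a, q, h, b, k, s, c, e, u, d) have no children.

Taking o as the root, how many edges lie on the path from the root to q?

4

Climbing from q to the root: q → n → m → t → o. That's 4 steps.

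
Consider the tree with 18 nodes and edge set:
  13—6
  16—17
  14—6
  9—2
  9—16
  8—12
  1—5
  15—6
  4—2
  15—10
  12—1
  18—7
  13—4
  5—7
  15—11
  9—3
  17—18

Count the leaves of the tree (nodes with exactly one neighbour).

Degree-1 nodes: 3, 8, 10, 11, 14 — 5 of them.

5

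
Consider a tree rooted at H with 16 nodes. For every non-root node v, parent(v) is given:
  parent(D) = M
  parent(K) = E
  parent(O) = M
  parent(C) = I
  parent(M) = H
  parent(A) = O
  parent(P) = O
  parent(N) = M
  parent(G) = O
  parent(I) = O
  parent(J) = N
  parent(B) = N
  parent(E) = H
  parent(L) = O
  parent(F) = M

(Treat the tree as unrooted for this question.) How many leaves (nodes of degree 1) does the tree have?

Degree-1 nodes: A, B, C, D, F, G, J, K, L, P — 10 of them.

10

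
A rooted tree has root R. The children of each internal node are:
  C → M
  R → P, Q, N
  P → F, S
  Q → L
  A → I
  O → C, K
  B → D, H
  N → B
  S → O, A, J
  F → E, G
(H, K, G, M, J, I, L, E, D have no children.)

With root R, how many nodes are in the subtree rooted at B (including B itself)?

3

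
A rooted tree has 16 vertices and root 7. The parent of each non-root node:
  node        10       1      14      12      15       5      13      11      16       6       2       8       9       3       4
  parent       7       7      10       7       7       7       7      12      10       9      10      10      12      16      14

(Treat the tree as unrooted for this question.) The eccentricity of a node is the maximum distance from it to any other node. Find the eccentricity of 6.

A farthest node from 6 is 3 (4 also at distance 6).
The path 6-9-12-7-10-16-3 has 6 edges.

6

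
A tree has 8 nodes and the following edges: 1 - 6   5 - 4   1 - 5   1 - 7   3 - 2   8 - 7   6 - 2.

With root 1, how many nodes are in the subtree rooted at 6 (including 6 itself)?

3

6's subtree: {6, 2, 3}, size 3.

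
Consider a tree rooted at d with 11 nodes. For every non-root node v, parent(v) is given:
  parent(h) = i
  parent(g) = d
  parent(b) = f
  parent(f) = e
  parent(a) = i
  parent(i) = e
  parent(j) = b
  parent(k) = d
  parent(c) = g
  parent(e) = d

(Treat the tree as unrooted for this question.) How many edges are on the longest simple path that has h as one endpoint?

A farthest node from h is c (j also at distance 5).
The path h-i-e-d-g-c has 5 edges.

5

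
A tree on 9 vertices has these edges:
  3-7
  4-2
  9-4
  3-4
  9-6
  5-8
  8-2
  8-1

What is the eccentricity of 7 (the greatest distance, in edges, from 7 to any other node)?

5

The node farthest from 7 is 1 (5 also at distance 5), via 7–3–4–2–8–1 — 5 edges.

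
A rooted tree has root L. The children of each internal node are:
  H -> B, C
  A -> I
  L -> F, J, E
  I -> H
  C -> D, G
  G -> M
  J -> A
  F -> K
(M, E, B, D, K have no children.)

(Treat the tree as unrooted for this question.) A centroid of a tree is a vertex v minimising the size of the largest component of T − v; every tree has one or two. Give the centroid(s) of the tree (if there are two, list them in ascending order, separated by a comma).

I

Removing I splits the tree into components of sizes 6, 6; the largest is 6 ≤ ⌊13/2⌋ = 6.
Every other node leaves some component of size > 6, so the centroid is unique.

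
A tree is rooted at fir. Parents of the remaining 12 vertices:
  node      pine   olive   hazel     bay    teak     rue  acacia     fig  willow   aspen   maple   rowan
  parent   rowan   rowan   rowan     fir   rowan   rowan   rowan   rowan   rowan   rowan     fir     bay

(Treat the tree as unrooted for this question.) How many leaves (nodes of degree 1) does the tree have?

10

The leaves are acacia, aspen, fig, hazel, maple, olive, pine, rue, teak, willow.
That is 10 leaves.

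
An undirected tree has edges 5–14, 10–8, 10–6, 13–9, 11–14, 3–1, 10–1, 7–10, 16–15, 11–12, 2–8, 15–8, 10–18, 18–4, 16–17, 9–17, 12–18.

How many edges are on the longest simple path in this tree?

BFS from 13 reaches 5 last, at distance 11; BFS from 5 confirms no node is farther.
Path: 13 – 9 – 17 – 16 – 15 – 8 – 10 – 18 – 12 – 11 – 14 – 5.

11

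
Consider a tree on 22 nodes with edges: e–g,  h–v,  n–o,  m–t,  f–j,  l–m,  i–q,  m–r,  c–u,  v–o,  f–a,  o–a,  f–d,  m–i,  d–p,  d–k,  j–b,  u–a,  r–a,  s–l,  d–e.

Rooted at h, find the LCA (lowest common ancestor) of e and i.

a

e's ancestor chain is e, d, f, a, o, v, h and i's is i, m, r, a, o, v, h; they first meet at a.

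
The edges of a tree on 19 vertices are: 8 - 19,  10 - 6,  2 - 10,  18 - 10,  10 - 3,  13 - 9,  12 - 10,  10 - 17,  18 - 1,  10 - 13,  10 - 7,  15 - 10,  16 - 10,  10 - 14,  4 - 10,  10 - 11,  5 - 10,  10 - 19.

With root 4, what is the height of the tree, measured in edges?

3

The longest root-to-leaf path is 4 → 10 → 19 → 8 (3 edges).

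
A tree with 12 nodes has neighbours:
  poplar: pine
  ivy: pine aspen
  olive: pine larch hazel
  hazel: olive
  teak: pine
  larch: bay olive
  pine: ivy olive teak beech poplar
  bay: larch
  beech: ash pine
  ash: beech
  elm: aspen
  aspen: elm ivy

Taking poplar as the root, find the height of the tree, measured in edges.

4

A deepest node is bay, reached by poplar-pine-olive-larch-bay.
That path has 4 edges, so the height is 4.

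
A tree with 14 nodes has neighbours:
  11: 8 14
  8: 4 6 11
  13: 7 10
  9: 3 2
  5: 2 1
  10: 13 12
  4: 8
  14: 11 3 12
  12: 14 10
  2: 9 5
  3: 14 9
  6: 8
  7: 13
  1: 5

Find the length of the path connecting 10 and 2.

The path is 10–12–14–3–9–2, which has 5 edges.

5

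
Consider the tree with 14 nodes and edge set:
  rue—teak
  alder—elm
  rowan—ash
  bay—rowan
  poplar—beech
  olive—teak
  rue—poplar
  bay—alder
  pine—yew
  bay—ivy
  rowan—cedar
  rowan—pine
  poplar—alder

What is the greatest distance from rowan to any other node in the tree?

6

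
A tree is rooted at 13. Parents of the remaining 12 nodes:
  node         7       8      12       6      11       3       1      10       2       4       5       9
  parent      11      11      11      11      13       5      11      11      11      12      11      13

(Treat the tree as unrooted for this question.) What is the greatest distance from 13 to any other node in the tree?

Distances from 13 peak at 3, attained at 3 (4 also at distance 3).
13 – 11 – 5 – 3

3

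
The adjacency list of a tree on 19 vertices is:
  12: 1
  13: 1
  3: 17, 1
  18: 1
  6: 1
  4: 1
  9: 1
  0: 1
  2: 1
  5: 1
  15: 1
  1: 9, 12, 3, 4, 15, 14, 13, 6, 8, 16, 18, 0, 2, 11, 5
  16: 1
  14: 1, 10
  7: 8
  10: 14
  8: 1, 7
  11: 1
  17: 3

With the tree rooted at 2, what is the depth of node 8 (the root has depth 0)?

2

Climbing from 8 to the root: 8 – 1 – 2. That's 2 steps.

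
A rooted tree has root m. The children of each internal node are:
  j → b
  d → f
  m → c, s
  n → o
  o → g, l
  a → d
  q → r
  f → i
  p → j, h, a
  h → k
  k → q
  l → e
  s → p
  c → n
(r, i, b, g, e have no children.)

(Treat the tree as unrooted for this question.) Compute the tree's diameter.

Starting from i, a farthest node is e at distance 11.
One longest path: i – f – d – a – p – s – m – c – n – o – l – e.
So the diameter is 11.

11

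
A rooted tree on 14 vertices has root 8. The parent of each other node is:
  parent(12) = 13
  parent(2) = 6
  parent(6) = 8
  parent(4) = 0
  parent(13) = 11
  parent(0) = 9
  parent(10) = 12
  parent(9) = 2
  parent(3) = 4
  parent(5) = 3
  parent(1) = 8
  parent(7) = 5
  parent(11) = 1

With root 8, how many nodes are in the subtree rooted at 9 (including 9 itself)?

9's subtree: {9, 0, 4, 3, 5, 7}, size 6.

6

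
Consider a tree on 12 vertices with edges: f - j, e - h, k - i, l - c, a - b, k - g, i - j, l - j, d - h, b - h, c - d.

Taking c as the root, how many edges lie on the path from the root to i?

Climbing from i to the root: i – j – l – c. That's 3 steps.

3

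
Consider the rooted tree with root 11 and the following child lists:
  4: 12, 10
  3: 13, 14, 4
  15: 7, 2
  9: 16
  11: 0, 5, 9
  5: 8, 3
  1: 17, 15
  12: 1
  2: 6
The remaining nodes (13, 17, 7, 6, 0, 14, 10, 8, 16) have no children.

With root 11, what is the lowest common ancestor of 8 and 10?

Ancestors of 8 (toward the root): 8, 5, 11.
Ancestors of 10: 10, 4, 3, 5, 11.
The deepest node appearing in both lists is 5.

5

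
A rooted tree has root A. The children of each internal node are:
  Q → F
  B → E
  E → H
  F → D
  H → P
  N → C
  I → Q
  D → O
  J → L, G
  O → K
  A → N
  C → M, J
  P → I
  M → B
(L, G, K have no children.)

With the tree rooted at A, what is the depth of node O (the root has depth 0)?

12

A–N–C–M–B–E–H–P–I–Q–F–D–O — 12 edges.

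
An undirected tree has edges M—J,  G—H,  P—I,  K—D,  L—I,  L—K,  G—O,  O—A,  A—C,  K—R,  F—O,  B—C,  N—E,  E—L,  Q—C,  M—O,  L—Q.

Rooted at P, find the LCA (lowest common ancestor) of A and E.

Path A→root: A C Q L I P; path E→root: E L I P.
First common node: L.

L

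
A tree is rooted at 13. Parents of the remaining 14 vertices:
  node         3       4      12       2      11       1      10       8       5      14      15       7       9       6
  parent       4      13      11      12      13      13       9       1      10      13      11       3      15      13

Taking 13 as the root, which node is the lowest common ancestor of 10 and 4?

13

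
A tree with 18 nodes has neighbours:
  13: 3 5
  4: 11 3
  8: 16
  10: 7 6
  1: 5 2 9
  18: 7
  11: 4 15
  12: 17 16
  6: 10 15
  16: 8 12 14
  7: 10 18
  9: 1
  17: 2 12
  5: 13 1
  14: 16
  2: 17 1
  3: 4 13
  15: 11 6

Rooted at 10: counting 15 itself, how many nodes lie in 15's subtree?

14

15's subtree: {15, 11, 4, 3, 13, 5, 1, 2, 9, 17, 12, 16, 14, 8}, size 14.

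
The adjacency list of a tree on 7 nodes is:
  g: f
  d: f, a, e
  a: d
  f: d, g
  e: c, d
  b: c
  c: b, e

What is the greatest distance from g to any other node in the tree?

Distances from g peak at 5, attained at b.
g – f – d – e – c – b

5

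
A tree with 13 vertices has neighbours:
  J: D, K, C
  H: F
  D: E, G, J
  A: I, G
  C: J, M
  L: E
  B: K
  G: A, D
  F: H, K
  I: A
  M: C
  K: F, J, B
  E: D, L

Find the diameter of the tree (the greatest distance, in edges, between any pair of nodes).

BFS from H reaches I last, at distance 7; BFS from I confirms no node is farther.
Path: H – F – K – J – D – G – A – I.

7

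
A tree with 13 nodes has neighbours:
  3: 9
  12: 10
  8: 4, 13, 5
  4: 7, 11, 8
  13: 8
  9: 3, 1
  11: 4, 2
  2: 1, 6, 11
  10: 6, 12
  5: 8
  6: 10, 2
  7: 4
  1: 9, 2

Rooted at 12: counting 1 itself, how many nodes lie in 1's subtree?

3

Descendants of 1 (including itself): 1, 9, 3. That's 3.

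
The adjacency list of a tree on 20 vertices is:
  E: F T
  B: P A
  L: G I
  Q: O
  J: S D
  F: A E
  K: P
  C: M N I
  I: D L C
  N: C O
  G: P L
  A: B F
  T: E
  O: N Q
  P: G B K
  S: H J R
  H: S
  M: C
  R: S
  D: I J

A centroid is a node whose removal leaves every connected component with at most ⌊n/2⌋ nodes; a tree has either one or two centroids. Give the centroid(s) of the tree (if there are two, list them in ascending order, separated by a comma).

Removing I splits the tree into components of sizes 9, 5, 5; the largest is 9 ≤ ⌊20/2⌋ = 10.
Every other node leaves some component of size > 10, so the centroid is unique.

I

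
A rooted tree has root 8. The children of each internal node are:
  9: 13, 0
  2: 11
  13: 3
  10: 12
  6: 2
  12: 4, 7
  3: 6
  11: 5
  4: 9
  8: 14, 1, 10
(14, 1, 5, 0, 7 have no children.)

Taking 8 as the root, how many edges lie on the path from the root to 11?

Path from 8 to 11: 8 – 10 – 12 – 4 – 9 – 13 – 3 – 6 – 2 – 11, which has 9 edges.

9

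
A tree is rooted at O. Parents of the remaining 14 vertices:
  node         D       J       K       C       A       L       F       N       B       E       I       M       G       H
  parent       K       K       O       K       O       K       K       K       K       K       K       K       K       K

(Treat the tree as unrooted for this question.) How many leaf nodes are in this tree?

13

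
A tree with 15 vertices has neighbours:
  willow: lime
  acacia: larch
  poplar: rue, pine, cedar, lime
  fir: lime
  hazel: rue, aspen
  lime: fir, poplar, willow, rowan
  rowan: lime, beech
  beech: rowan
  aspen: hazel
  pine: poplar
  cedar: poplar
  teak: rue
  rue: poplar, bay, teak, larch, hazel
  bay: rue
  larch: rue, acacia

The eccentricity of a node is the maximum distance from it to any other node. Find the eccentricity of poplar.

3

A farthest node from poplar is beech (aspen, acacia also at distance 3).
The path poplar–lime–rowan–beech has 3 edges.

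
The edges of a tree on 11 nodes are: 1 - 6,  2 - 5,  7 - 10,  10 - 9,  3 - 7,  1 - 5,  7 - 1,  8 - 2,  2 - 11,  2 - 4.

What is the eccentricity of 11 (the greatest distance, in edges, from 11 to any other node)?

The node farthest from 11 is 9, via 11 – 2 – 5 – 1 – 7 – 10 – 9 — 6 edges.

6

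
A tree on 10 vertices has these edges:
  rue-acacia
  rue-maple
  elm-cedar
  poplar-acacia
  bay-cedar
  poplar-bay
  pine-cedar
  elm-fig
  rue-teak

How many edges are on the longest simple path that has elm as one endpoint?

6

Distances from elm peak at 6, attained at maple (teak also at distance 6).
elm – cedar – bay – poplar – acacia – rue – maple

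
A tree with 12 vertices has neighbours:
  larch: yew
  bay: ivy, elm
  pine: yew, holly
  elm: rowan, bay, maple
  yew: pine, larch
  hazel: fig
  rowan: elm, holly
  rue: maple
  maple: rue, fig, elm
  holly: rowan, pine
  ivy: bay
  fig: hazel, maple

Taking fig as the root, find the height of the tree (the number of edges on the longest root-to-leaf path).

7

larch sits deepest: fig – maple – elm – rowan – holly – pine – yew – larch — 7 edges from the root.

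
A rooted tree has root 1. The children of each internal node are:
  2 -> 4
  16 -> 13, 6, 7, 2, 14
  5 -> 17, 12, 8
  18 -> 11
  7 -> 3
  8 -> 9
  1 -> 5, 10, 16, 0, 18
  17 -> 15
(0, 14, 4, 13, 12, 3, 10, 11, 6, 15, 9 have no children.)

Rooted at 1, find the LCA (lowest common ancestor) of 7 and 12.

1

7's ancestor chain is 7, 16, 1 and 12's is 12, 5, 1; they first meet at 1.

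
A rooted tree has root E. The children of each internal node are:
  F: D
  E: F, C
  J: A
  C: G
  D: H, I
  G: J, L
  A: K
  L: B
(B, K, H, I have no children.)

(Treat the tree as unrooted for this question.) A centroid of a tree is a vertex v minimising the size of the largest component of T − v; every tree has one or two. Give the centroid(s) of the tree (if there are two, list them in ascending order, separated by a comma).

If C is removed the pieces have sizes 6, 5, all ≤ ⌊12/2⌋ = 6.
Its neighbour G also leaves a largest component of size 6, so both are centroids.

C, G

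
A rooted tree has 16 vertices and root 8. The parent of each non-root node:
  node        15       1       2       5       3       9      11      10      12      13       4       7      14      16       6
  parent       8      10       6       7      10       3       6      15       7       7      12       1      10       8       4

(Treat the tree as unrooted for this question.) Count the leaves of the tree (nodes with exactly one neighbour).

The leaves are 2, 5, 9, 11, 13, 14, 16.
That is 7 leaves.

7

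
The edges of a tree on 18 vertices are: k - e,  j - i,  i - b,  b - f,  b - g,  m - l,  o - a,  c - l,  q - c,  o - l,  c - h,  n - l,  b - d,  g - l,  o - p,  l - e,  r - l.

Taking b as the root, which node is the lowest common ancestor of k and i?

b

Ancestors of k (toward the root): k, e, l, g, b.
Ancestors of i: i, b.
The deepest node appearing in both lists is b.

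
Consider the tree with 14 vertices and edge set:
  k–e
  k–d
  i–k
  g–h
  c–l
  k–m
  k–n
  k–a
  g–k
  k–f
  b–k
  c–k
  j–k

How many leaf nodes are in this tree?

The leaves are a, b, d, e, f, h, i, j, l, m, n.
That is 11 leaves.

11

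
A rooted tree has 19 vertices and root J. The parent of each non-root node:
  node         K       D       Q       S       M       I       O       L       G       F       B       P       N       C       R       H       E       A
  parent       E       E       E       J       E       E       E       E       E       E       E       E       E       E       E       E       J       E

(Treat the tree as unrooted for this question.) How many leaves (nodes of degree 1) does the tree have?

The leaves are A, B, C, D, F, G, H, I, K, L, M, N, O, P, Q, R, S.
That is 17 leaves.

17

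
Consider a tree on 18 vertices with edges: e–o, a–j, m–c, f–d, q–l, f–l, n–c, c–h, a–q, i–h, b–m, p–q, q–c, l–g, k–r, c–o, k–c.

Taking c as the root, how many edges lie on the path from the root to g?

3

Climbing from g to the root: g – l – q – c. That's 3 steps.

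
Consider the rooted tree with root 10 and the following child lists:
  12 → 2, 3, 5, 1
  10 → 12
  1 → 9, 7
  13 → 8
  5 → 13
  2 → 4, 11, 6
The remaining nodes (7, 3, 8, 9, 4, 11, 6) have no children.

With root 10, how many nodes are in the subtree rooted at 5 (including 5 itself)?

5's subtree: {5, 13, 8}, size 3.

3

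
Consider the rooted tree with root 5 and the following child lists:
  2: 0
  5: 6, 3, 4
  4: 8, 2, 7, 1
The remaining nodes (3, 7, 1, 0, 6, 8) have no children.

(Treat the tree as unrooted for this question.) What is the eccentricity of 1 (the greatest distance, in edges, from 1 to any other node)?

3

The node farthest from 1 is 3 (6, 0 also at distance 3), via 1 – 4 – 5 – 3 — 3 edges.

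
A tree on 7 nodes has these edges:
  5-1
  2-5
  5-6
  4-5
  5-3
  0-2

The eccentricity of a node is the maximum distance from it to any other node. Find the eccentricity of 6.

A farthest node from 6 is 0.
The path 6-5-2-0 has 3 edges.

3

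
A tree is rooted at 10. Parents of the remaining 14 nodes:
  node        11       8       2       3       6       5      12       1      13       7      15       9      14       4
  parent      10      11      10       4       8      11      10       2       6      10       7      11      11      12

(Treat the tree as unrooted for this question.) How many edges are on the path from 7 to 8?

3

7 - 10 - 11 - 8: 3 edges.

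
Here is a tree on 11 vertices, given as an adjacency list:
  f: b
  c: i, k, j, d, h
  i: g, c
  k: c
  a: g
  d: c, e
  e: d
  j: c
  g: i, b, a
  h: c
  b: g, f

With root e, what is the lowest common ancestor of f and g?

f's ancestor chain is f, b, g, i, c, d, e and g's is g, i, c, d, e; they first meet at g.

g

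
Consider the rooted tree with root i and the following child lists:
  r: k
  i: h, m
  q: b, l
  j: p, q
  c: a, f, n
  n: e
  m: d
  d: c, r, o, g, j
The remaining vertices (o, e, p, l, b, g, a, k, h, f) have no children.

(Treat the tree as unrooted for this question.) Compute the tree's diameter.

6

A longest path is l - q - j - d - m - i - h, with 6 edges.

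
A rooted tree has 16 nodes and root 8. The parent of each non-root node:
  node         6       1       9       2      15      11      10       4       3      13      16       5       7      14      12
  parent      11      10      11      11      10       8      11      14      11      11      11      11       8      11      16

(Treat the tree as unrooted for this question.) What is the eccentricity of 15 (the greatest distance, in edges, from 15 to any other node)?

Distances from 15 peak at 4, attained at 7 (12, 4 also at distance 4).
15–10–11–8–7

4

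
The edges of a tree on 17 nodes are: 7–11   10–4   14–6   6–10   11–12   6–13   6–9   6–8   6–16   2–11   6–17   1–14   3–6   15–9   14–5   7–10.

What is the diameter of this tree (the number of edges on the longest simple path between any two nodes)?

BFS from 2 reaches 5 last, at distance 6; BFS from 5 confirms no node is farther.
Path: 2 - 11 - 7 - 10 - 6 - 14 - 5.

6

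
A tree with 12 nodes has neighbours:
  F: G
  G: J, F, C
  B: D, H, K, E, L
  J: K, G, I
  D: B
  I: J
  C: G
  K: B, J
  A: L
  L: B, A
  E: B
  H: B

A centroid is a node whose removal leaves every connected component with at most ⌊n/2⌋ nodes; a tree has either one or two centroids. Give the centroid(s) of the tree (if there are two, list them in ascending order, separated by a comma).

B, K

If K is removed the pieces have sizes 6, 5, all ≤ ⌊12/2⌋ = 6.
Its neighbour B also leaves a largest component of size 6, so both are centroids.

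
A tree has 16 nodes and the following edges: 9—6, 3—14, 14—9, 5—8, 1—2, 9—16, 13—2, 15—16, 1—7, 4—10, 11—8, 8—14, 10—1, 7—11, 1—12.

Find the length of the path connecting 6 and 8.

3

The path is 6 – 9 – 14 – 8, which has 3 edges.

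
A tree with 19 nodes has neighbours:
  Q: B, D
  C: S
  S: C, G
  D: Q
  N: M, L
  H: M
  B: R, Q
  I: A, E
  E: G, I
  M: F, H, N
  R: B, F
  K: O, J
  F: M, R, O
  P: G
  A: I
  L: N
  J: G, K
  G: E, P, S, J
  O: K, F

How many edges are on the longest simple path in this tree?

11

BFS from D reaches A last, at distance 11; BFS from A confirms no node is farther.
Path: D - Q - B - R - F - O - K - J - G - E - I - A.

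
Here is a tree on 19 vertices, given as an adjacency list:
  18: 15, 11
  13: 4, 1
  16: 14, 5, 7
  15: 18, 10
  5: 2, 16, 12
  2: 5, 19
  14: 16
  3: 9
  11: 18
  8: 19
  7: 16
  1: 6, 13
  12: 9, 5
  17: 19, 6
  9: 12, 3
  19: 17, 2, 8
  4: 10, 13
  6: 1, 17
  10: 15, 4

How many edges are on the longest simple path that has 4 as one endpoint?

10

A farthest node from 4 is 3.
The path 4–13–1–6–17–19–2–5–12–9–3 has 10 edges.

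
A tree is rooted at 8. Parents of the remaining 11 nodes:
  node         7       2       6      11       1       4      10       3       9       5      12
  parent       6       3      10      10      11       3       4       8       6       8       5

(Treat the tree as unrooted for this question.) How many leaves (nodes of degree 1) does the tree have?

5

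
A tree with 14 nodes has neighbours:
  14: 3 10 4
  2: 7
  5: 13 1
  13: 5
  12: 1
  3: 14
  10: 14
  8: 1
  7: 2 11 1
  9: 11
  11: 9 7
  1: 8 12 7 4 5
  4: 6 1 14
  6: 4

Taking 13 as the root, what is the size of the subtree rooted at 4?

5

4's subtree: {4, 14, 6, 3, 10}, size 5.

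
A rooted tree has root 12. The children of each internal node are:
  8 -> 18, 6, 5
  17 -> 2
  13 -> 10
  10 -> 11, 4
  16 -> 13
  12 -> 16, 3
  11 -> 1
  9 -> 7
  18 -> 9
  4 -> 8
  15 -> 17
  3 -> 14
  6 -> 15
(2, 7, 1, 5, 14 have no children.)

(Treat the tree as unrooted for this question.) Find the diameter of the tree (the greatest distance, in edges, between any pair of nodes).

11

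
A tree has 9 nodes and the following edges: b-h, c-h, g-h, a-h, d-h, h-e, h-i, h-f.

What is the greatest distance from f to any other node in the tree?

A farthest node from f is a (i, g, c, d, e, b also at distance 2).
The path f – h – a has 2 edges.

2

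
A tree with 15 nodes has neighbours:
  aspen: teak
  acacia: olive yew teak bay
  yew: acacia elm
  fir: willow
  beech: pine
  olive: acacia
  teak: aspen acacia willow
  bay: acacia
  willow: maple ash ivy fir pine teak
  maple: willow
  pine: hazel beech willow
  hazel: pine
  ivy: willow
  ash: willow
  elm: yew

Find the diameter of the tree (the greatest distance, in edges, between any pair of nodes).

6

BFS from beech reaches elm last, at distance 6; BFS from elm confirms no node is farther.
Path: beech-pine-willow-teak-acacia-yew-elm.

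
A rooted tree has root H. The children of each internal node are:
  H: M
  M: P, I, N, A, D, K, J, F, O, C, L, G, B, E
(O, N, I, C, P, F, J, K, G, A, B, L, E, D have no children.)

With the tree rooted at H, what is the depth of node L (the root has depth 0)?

Path from H to L: H–M–L, which has 2 edges.

2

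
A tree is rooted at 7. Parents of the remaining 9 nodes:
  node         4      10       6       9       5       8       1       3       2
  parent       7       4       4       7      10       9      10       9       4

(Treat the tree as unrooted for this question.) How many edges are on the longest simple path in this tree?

5

BFS from 5 reaches 3 last, at distance 5; BFS from 3 confirms no node is farther.
Path: 5 – 10 – 4 – 7 – 9 – 3.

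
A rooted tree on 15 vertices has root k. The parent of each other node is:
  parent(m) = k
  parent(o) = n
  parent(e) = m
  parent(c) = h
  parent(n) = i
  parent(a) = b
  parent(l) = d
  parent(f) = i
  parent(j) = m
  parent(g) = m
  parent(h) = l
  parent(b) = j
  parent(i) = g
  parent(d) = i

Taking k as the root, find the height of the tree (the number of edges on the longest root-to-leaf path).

7

The longest root-to-leaf path is k–m–g–i–d–l–h–c (7 edges).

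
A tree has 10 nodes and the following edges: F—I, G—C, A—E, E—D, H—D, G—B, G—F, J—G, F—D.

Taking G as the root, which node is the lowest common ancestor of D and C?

G

D's ancestor chain is D, F, G and C's is C, G; they first meet at G.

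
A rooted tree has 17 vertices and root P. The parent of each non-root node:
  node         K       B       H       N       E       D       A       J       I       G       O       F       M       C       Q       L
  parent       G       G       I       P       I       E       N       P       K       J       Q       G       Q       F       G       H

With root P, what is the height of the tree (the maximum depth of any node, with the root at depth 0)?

A deepest node is D, reached by P → J → G → K → I → E → D.
That path has 6 edges, so the height is 6.

6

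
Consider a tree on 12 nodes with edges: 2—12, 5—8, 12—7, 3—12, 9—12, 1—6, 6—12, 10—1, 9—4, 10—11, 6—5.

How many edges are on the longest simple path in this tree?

6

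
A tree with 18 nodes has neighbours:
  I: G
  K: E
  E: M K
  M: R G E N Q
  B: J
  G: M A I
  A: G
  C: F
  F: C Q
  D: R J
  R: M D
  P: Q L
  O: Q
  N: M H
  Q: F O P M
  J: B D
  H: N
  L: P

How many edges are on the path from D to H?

4

Walking from D: D – R – M – N – H. Length 4.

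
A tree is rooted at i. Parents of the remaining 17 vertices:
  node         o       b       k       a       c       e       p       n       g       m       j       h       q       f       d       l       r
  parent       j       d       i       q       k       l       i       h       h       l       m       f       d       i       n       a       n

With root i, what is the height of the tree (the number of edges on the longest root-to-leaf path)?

10

A deepest node is o, reached by i-f-h-n-d-q-a-l-m-j-o.
That path has 10 edges, so the height is 10.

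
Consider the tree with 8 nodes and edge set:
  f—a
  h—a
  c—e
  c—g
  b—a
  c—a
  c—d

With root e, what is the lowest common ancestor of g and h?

Ancestors of g (toward the root): g, c, e.
Ancestors of h: h, a, c, e.
The deepest node appearing in both lists is c.

c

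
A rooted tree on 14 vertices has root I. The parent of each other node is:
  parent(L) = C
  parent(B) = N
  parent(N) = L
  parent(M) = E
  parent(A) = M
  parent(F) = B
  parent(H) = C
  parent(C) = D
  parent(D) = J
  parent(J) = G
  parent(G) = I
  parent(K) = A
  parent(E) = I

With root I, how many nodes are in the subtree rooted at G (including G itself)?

Descendants of G (including itself): G, J, D, C, L, H, N, B, F. That's 9.

9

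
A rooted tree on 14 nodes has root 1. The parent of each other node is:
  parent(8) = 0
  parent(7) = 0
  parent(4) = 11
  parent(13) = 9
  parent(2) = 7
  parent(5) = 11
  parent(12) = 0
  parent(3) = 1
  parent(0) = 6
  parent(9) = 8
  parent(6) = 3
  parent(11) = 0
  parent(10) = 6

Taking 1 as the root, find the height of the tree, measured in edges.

13 sits deepest: 1-3-6-0-8-9-13 — 6 edges from the root.

6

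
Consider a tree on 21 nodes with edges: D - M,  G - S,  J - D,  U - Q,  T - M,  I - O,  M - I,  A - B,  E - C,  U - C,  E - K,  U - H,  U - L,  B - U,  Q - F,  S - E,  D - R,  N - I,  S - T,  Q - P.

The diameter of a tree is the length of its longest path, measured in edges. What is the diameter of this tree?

9

Starting from O, a farthest node is P at distance 9.
One longest path: O – I – M – T – S – E – C – U – Q – P.
So the diameter is 9.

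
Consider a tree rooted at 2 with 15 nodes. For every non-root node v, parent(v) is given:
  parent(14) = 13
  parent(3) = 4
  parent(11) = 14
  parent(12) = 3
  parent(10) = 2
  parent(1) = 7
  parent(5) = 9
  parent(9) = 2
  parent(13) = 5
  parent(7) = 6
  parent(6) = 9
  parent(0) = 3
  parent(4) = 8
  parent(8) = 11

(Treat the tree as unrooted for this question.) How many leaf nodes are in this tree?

4

The leaves are 0, 1, 10, 12.
That is 4 leaves.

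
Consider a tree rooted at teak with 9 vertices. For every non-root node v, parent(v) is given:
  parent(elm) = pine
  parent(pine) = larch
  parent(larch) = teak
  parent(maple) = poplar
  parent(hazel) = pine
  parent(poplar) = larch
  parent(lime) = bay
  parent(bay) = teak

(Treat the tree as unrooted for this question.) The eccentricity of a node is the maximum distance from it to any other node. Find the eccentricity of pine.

4

A farthest node from pine is lime.
The path pine–larch–teak–bay–lime has 4 edges.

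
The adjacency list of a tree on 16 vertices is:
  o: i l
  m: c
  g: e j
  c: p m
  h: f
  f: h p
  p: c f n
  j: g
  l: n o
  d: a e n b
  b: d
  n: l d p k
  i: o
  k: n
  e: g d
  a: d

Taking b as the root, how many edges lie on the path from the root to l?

Climbing from l to the root: l–n–d–b. That's 3 steps.

3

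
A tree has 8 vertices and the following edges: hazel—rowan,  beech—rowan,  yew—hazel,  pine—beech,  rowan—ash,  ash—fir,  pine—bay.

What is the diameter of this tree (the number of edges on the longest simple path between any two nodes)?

5

Starting from bay, a farthest node is fir at distance 5.
One longest path: bay–pine–beech–rowan–ash–fir.
So the diameter is 5.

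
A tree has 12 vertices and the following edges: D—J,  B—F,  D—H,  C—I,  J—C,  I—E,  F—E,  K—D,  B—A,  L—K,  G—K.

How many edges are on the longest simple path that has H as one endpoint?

A farthest node from H is A.
The path H–D–J–C–I–E–F–B–A has 8 edges.

8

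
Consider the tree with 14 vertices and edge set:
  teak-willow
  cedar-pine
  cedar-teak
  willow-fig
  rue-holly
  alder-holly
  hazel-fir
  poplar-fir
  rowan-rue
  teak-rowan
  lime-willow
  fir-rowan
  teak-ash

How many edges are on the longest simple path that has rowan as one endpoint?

3

The node farthest from rowan is lime (fig, alder, pine also at distance 3), via rowan – teak – willow – lime — 3 edges.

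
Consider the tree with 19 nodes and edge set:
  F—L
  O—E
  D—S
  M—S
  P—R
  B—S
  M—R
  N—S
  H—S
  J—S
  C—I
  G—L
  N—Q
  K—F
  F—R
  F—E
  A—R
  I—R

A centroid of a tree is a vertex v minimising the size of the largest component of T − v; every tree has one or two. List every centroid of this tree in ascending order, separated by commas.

Removing R splits the tree into components of sizes 8, 6, 2, 1, 1; the largest is 8 ≤ ⌊19/2⌋ = 9.
No neighbour of R does as well, so R is the unique centroid.

R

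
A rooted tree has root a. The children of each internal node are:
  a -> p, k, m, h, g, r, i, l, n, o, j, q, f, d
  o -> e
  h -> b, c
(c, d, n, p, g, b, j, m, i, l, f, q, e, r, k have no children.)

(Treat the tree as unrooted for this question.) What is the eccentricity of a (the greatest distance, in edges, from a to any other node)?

A farthest node from a is b (c, e also at distance 2).
The path a–h–b has 2 edges.

2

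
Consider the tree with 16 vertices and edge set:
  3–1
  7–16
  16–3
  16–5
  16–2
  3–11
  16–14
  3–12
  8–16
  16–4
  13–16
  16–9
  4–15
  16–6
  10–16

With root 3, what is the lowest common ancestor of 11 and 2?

11's ancestor chain is 11, 3 and 2's is 2, 16, 3; they first meet at 3.

3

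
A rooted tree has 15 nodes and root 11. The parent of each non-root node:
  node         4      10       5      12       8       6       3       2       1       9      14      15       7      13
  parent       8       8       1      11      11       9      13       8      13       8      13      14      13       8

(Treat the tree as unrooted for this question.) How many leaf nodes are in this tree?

The leaves are 2, 3, 4, 5, 6, 7, 10, 12, 15.
That is 9 leaves.

9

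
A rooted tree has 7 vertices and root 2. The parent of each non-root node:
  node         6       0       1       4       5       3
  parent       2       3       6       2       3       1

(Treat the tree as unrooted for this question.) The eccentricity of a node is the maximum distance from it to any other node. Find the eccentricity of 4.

Distances from 4 peak at 5, attained at 0 (5 also at distance 5).
4–2–6–1–3–0

5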